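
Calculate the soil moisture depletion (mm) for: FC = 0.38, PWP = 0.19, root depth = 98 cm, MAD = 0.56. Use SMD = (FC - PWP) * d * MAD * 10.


SMD = (FC - PWP) * d * MAD * 10
SMD = (0.38 - 0.19) * 98 * 0.56 * 10
SMD = 0.1900 * 98 * 0.56 * 10

104.2720 mm


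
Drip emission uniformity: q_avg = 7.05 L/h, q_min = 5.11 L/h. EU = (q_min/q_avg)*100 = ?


EU = (q_min/q_avg)*100 = (5.11/7.05)*100 = 72.4823%

72.4823 %


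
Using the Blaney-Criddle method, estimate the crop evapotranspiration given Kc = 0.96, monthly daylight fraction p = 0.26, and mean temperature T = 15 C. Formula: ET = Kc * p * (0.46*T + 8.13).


ET = Kc * p * (0.46*T + 8.13)
ET = 0.96 * 0.26 * (0.46*15 + 8.13)
ET = 0.96 * 0.26 * 15.0300

3.7515 mm/day


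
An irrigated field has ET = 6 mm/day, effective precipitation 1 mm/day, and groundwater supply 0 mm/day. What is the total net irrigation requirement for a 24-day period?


Daily deficit = ET - Pe - GW = 6 - 1 - 0 = 5 mm/day
NIR = 5 * 24 = 120 mm

120.0000 mm


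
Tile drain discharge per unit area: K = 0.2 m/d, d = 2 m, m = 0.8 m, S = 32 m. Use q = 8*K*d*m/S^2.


q = 8*K*d*m/S^2
q = 8*0.2*2*0.8/32^2
q = 2.5600 / 1024

0.0025 m/d


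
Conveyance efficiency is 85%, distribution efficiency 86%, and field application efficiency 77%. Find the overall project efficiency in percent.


Ec = 0.85, Eb = 0.86, Ea = 0.77
E = 0.85 * 0.86 * 0.77 * 100 = 56.2870%

56.2870 %


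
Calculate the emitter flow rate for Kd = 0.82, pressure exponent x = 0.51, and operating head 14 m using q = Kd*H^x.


q = Kd * H^x = 0.82 * 14^0.51 = 0.82 * 3.841716

3.1502 L/h


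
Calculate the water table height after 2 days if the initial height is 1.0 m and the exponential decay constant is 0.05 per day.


m = m0 * exp(-k*t)
m = 1.0 * exp(-0.05 * 2)
m = 1.0 * exp(-0.1000)

0.9048 m


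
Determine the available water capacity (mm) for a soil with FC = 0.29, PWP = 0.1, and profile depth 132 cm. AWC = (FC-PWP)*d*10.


AWC = (FC - PWP) * d * 10
AWC = (0.29 - 0.1) * 132 * 10
AWC = 0.1900 * 132 * 10

250.8000 mm


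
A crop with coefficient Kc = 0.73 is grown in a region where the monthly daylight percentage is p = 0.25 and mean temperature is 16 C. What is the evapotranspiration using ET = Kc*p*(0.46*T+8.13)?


ET = Kc * p * (0.46*T + 8.13)
ET = 0.73 * 0.25 * (0.46*16 + 8.13)
ET = 0.73 * 0.25 * 15.4900

2.8269 mm/day


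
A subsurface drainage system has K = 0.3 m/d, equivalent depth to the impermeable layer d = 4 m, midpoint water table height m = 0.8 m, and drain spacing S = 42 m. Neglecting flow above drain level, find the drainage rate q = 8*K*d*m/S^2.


q = 8*K*d*m/S^2
q = 8*0.3*4*0.8/42^2
q = 7.6800 / 1764

0.0044 m/d


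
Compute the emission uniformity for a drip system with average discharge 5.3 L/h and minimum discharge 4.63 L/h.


EU = (q_min/q_avg)*100 = (4.63/5.3)*100 = 87.3585%

87.3585 %


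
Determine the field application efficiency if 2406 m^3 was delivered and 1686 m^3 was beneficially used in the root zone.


Ea = V_root / V_field * 100 = 1686 / 2406 * 100 = 70.0748%

70.0748 %


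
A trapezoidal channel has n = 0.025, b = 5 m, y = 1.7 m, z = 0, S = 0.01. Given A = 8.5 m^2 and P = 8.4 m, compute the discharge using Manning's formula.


R = A/P = 8.5/8.4 = 1.011905
Q = (1/0.025) * 8.5 * 1.011905^(2/3) * 0.01^0.5

34.2693 m^3/s


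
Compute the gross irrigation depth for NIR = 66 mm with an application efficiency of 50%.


Ea = 50% = 0.5
GID = NIR / Ea = 66 / 0.5 = 132.0000 mm

132.0000 mm


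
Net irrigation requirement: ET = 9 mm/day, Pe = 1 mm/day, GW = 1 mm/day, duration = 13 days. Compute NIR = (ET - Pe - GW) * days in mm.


Daily deficit = ET - Pe - GW = 9 - 1 - 1 = 7 mm/day
NIR = 7 * 13 = 91 mm

91.0000 mm


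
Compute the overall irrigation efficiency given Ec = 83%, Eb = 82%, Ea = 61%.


Ec = 0.83, Eb = 0.82, Ea = 0.61
E = 0.83 * 0.82 * 0.61 * 100 = 41.5166%

41.5166 %


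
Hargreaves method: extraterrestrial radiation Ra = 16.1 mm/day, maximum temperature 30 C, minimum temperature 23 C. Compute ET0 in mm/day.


Tmean = (Tmax + Tmin)/2 = (30 + 23)/2 = 26.5
ET0 = 0.0023 * 16.1 * (26.5 + 17.8) * sqrt(30 - 23)
ET0 = 0.0023 * 16.1 * 44.3 * 2.645751

4.3402 mm/day


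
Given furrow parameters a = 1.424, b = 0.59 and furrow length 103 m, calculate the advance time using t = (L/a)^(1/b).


t = (L/a)^(1/b)
t = (103/1.424)^(1/0.59)
t = 72.331461^(1/0.59)

1417.1052 min


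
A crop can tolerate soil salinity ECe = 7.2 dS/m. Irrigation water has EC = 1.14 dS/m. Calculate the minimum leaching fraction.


LR = ECiw / (5*ECe - ECiw)
LR = 1.14 / (5*7.2 - 1.14)
LR = 1.14 / 34.8600

0.0327


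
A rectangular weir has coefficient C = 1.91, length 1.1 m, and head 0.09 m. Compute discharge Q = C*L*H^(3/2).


Q = C * L * H^(3/2) = 1.91 * 1.1 * 0.09^1.5 = 1.91 * 1.1 * 0.027000

0.0567 m^3/s


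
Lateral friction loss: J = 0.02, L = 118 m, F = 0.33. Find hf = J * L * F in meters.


hf = J * L * F = 0.02 * 118 * 0.33 = 0.7788 m

0.7788 m


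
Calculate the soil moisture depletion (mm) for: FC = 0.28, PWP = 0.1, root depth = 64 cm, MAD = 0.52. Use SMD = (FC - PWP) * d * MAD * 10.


SMD = (FC - PWP) * d * MAD * 10
SMD = (0.28 - 0.1) * 64 * 0.52 * 10
SMD = 0.1800 * 64 * 0.52 * 10

59.9040 mm


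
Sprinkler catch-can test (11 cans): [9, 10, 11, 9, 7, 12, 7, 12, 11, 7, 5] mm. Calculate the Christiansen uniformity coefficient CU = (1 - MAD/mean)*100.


mean = 9.090909 mm
MAD = 1.917355 mm
CU = (1 - 1.917355/9.090909)*100

78.9091 %


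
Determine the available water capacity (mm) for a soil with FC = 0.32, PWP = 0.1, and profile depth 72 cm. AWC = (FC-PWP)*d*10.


AWC = (FC - PWP) * d * 10
AWC = (0.32 - 0.1) * 72 * 10
AWC = 0.2200 * 72 * 10

158.4000 mm


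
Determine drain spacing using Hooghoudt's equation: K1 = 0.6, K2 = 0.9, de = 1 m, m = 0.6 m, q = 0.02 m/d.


S^2 = 8*K2*de*m/q + 4*K1*m^2/q
S^2 = 8*0.9*1*0.6/0.02 + 4*0.6*0.6^2/0.02
S = sqrt(259.2000)

16.0997 m


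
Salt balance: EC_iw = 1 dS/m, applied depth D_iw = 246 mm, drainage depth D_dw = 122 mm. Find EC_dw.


EC_dw = EC_iw * D_iw / D_dw
EC_dw = 1 * 246 / 122
EC_dw = 246 / 122

2.0164 dS/m


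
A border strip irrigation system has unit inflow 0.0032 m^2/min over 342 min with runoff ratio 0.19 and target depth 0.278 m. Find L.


L = q*t/((1+r)*Z)
L = 0.0032*342/((1+0.19)*0.278)
L = 1.0944/0.33082

3.3081 m


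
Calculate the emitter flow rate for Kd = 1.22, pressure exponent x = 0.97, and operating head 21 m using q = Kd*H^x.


q = Kd * H^x = 1.22 * 21^0.97 = 1.22 * 19.166937

23.3837 L/h


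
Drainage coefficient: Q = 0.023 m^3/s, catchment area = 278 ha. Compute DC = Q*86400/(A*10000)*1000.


DC = Q * 86400 / (A * 10000) * 1000
DC = 0.023 * 86400 / (278 * 10000) * 1000
DC = 1987200.0000 / 2780000

0.7148 mm/day


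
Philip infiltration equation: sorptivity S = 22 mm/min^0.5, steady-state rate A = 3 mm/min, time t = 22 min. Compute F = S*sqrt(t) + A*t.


F = S*sqrt(t) + A*t
F = 22*sqrt(22) + 3*22
F = 22*4.690416 + 66

169.1892 mm


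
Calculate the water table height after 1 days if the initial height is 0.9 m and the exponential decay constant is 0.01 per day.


m = m0 * exp(-k*t)
m = 0.9 * exp(-0.01 * 1)
m = 0.9 * exp(-0.0100)

0.8910 m


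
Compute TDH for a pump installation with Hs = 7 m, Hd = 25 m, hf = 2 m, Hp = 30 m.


TDH = Hs + Hd + hf + Hp = 7 + 25 + 2 + 30 = 64

64 m


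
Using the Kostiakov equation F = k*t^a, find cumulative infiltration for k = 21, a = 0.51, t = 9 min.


F = k * t^a = 21 * 9^0.51
F = 21 * 3.066646

64.3996 mm


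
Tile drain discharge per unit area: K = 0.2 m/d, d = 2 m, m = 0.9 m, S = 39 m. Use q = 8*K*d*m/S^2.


q = 8*K*d*m/S^2
q = 8*0.2*2*0.9/39^2
q = 2.8800 / 1521

0.0019 m/d


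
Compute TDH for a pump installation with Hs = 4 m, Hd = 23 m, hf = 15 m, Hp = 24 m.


TDH = Hs + Hd + hf + Hp = 4 + 23 + 15 + 24 = 66

66 m


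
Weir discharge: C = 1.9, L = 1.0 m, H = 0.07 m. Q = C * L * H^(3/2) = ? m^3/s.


Q = C * L * H^(3/2) = 1.9 * 1.0 * 0.07^1.5 = 1.9 * 1.0 * 0.018520

0.0352 m^3/s


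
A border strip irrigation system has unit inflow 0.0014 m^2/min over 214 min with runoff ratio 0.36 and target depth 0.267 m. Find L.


L = q*t/((1+r)*Z)
L = 0.0014*214/((1+0.36)*0.267)
L = 0.2996/0.36312

0.8251 m


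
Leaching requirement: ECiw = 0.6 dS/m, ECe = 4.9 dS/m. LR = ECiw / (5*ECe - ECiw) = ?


LR = ECiw / (5*ECe - ECiw)
LR = 0.6 / (5*4.9 - 0.6)
LR = 0.6 / 23.9000

0.0251


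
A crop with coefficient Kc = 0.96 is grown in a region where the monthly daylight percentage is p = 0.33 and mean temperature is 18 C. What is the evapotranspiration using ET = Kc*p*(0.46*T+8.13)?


ET = Kc * p * (0.46*T + 8.13)
ET = 0.96 * 0.33 * (0.46*18 + 8.13)
ET = 0.96 * 0.33 * 16.4100

5.1987 mm/day


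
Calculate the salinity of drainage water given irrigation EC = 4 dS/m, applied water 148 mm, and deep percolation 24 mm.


EC_dw = EC_iw * D_iw / D_dw
EC_dw = 4 * 148 / 24
EC_dw = 592 / 24

24.6667 dS/m


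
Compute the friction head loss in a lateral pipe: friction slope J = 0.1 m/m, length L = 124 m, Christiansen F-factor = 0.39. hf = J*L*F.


hf = J * L * F = 0.1 * 124 * 0.39 = 4.8360 m

4.8360 m


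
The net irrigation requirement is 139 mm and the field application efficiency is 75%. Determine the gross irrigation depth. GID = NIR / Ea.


Ea = 75% = 0.75
GID = NIR / Ea = 139 / 0.75 = 185.3333 mm

185.3333 mm


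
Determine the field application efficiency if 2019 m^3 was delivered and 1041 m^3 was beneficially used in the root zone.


Ea = V_root / V_field * 100 = 1041 / 2019 * 100 = 51.5602%

51.5602 %


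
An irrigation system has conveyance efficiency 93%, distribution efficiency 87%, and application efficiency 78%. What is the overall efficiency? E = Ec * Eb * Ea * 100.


Ec = 0.93, Eb = 0.87, Ea = 0.78
E = 0.93 * 0.87 * 0.78 * 100 = 63.1098%

63.1098 %


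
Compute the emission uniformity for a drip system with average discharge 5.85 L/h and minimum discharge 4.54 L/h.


EU = (q_min/q_avg)*100 = (4.54/5.85)*100 = 77.6068%

77.6068 %


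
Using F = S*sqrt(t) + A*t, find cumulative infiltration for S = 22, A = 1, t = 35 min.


F = S*sqrt(t) + A*t
F = 22*sqrt(35) + 1*35
F = 22*5.916080 + 35

165.1538 mm


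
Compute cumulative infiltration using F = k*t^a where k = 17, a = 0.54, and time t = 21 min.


F = k * t^a = 17 * 21^0.54
F = 17 * 5.176049

87.9928 mm


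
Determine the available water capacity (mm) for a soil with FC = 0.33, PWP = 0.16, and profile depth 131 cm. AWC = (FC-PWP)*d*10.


AWC = (FC - PWP) * d * 10
AWC = (0.33 - 0.16) * 131 * 10
AWC = 0.1700 * 131 * 10

222.7000 mm


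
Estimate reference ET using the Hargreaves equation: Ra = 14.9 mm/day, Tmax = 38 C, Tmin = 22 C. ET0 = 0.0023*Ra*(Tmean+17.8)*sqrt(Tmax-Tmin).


Tmean = (Tmax + Tmin)/2 = (38 + 22)/2 = 30.0
ET0 = 0.0023 * 14.9 * (30.0 + 17.8) * sqrt(38 - 22)
ET0 = 0.0023 * 14.9 * 47.8 * 4.000000

6.5524 mm/day


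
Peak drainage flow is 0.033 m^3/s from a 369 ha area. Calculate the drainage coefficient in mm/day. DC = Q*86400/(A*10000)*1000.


DC = Q * 86400 / (A * 10000) * 1000
DC = 0.033 * 86400 / (369 * 10000) * 1000
DC = 2851200.0000 / 3690000

0.7727 mm/day


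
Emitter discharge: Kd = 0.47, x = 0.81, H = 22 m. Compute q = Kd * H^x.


q = Kd * H^x = 0.47 * 22^0.81 = 0.47 * 12.228195

5.7473 L/h


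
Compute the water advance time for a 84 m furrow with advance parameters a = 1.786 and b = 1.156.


t = (L/a)^(1/b)
t = (84/1.786)^(1/1.156)
t = 47.032475^(1/1.156)

27.9712 min


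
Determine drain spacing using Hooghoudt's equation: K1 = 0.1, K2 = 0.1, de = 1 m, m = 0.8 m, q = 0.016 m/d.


S^2 = 8*K2*de*m/q + 4*K1*m^2/q
S^2 = 8*0.1*1*0.8/0.016 + 4*0.1*0.8^2/0.016
S = sqrt(56.0000)

7.4833 m


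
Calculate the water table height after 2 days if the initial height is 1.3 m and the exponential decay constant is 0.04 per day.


m = m0 * exp(-k*t)
m = 1.3 * exp(-0.04 * 2)
m = 1.3 * exp(-0.0800)

1.2001 m


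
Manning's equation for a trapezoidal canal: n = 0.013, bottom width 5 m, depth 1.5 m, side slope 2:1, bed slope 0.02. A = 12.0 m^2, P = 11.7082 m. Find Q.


R = A/P = 12.0/11.7082 = 1.024923
Q = (1/0.013) * 12.0 * 1.024923^(2/3) * 0.02^0.5

132.7029 m^3/s


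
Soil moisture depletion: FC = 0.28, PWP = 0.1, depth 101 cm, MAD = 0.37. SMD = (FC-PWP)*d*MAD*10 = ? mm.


SMD = (FC - PWP) * d * MAD * 10
SMD = (0.28 - 0.1) * 101 * 0.37 * 10
SMD = 0.1800 * 101 * 0.37 * 10

67.2660 mm


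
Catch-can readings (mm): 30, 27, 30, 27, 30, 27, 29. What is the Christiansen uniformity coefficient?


mean = 28.571429 mm
MAD = 1.346939 mm
CU = (1 - 1.346939/28.571429)*100

95.2857 %


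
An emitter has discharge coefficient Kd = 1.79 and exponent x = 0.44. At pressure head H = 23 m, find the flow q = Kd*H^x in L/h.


q = Kd * H^x = 1.79 * 23^0.44 = 1.79 * 3.973381

7.1124 L/h


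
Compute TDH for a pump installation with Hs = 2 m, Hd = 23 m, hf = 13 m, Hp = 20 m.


TDH = Hs + Hd + hf + Hp = 2 + 23 + 13 + 20 = 58

58 m


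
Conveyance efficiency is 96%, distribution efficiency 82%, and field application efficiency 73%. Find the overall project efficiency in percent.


Ec = 0.96, Eb = 0.82, Ea = 0.73
E = 0.96 * 0.82 * 0.73 * 100 = 57.4656%

57.4656 %


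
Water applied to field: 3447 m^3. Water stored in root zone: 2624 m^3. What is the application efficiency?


Ea = V_root / V_field * 100 = 2624 / 3447 * 100 = 76.1242%

76.1242 %


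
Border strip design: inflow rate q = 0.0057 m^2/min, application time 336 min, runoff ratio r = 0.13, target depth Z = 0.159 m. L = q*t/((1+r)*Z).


L = q*t/((1+r)*Z)
L = 0.0057*336/((1+0.13)*0.159)
L = 1.9152/0.17967

10.6595 m


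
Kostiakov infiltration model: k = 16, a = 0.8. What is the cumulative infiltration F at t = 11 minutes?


F = k * t^a = 16 * 11^0.8
F = 16 * 6.809483

108.9517 mm


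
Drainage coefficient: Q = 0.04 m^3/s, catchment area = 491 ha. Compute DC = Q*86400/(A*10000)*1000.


DC = Q * 86400 / (A * 10000) * 1000
DC = 0.04 * 86400 / (491 * 10000) * 1000
DC = 3456000.0000 / 4910000

0.7039 mm/day


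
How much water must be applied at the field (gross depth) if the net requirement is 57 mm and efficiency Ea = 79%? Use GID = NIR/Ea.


Ea = 79% = 0.79
GID = NIR / Ea = 57 / 0.79 = 72.1519 mm

72.1519 mm


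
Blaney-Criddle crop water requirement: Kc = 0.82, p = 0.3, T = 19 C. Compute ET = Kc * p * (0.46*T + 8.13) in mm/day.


ET = Kc * p * (0.46*T + 8.13)
ET = 0.82 * 0.3 * (0.46*19 + 8.13)
ET = 0.82 * 0.3 * 16.8700

4.1500 mm/day


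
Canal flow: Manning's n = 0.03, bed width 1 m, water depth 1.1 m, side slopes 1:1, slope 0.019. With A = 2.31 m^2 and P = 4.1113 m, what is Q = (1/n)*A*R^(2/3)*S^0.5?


R = A/P = 2.31/4.1113 = 0.561866
Q = (1/0.03) * 2.31 * 0.561866^(2/3) * 0.019^0.5

7.2270 m^3/s


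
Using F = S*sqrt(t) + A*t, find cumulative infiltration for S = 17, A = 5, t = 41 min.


F = S*sqrt(t) + A*t
F = 17*sqrt(41) + 5*41
F = 17*6.403124 + 205

313.8531 mm


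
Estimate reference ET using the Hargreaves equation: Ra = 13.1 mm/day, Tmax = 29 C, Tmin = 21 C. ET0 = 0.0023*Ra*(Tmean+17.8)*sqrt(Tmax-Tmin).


Tmean = (Tmax + Tmin)/2 = (29 + 21)/2 = 25.0
ET0 = 0.0023 * 13.1 * (25.0 + 17.8) * sqrt(29 - 21)
ET0 = 0.0023 * 13.1 * 42.8 * 2.828427

3.6474 mm/day


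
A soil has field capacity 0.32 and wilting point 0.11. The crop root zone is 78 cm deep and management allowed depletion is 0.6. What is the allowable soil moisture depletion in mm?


SMD = (FC - PWP) * d * MAD * 10
SMD = (0.32 - 0.11) * 78 * 0.6 * 10
SMD = 0.2100 * 78 * 0.6 * 10

98.2800 mm


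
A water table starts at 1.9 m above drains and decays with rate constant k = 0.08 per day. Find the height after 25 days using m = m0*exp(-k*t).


m = m0 * exp(-k*t)
m = 1.9 * exp(-0.08 * 25)
m = 1.9 * exp(-2.0000)

0.2571 m


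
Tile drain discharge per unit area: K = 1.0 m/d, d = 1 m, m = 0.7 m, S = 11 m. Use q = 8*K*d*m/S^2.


q = 8*K*d*m/S^2
q = 8*1.0*1*0.7/11^2
q = 5.6000 / 121

0.0463 m/d


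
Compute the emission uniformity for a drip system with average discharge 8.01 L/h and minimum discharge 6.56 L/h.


EU = (q_min/q_avg)*100 = (6.56/8.01)*100 = 81.8976%

81.8976 %


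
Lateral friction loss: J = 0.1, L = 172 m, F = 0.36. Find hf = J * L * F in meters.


hf = J * L * F = 0.1 * 172 * 0.36 = 6.1920 m

6.1920 m


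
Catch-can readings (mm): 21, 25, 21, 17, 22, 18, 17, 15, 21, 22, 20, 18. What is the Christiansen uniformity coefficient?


mean = 19.750000 mm
MAD = 2.291667 mm
CU = (1 - 2.291667/19.750000)*100

88.3966 %


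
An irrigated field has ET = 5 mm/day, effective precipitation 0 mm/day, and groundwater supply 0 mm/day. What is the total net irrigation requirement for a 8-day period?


Daily deficit = ET - Pe - GW = 5 - 0 - 0 = 5 mm/day
NIR = 5 * 8 = 40 mm

40.0000 mm


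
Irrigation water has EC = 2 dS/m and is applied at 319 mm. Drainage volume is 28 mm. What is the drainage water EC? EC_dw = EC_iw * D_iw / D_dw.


EC_dw = EC_iw * D_iw / D_dw
EC_dw = 2 * 319 / 28
EC_dw = 638 / 28

22.7857 dS/m


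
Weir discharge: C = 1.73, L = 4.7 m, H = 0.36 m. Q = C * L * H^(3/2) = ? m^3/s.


Q = C * L * H^(3/2) = 1.73 * 4.7 * 0.36^1.5 = 1.73 * 4.7 * 0.216000

1.7563 m^3/s


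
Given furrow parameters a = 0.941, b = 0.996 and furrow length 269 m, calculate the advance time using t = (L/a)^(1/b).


t = (L/a)^(1/b)
t = (269/0.941)^(1/0.996)
t = 285.866100^(1/0.996)

292.4333 min


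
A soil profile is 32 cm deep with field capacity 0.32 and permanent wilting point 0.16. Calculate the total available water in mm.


AWC = (FC - PWP) * d * 10
AWC = (0.32 - 0.16) * 32 * 10
AWC = 0.1600 * 32 * 10

51.2000 mm


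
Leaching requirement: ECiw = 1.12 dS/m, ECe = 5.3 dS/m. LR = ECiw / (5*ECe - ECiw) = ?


LR = ECiw / (5*ECe - ECiw)
LR = 1.12 / (5*5.3 - 1.12)
LR = 1.12 / 25.3800

0.0441


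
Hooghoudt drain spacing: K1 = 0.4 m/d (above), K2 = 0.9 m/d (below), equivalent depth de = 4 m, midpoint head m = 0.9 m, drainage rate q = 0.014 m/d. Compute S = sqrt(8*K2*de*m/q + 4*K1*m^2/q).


S^2 = 8*K2*de*m/q + 4*K1*m^2/q
S^2 = 8*0.9*4*0.9/0.014 + 4*0.4*0.9^2/0.014
S = sqrt(1944.0000)

44.0908 m


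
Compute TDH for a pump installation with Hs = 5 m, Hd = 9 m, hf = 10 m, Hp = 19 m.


TDH = Hs + Hd + hf + Hp = 5 + 9 + 10 + 19 = 43

43 m


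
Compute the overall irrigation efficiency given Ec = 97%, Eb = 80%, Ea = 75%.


Ec = 0.97, Eb = 0.8, Ea = 0.75
E = 0.97 * 0.8 * 0.75 * 100 = 58.2000%

58.2000 %


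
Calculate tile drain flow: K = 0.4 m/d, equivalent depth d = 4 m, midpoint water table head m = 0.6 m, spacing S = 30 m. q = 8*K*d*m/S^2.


q = 8*K*d*m/S^2
q = 8*0.4*4*0.6/30^2
q = 7.6800 / 900

0.0085 m/d


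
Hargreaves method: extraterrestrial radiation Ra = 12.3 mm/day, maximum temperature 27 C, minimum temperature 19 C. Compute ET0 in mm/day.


Tmean = (Tmax + Tmin)/2 = (27 + 19)/2 = 23.0
ET0 = 0.0023 * 12.3 * (23.0 + 17.8) * sqrt(27 - 19)
ET0 = 0.0023 * 12.3 * 40.8 * 2.828427

3.2647 mm/day


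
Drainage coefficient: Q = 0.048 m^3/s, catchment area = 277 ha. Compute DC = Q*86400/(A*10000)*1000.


DC = Q * 86400 / (A * 10000) * 1000
DC = 0.048 * 86400 / (277 * 10000) * 1000
DC = 4147200.0000 / 2770000

1.4972 mm/day


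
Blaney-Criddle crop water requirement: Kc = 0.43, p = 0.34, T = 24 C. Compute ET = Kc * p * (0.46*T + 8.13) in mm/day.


ET = Kc * p * (0.46*T + 8.13)
ET = 0.43 * 0.34 * (0.46*24 + 8.13)
ET = 0.43 * 0.34 * 19.1700

2.8027 mm/day


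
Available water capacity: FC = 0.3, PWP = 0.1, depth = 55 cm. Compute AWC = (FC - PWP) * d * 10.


AWC = (FC - PWP) * d * 10
AWC = (0.3 - 0.1) * 55 * 10
AWC = 0.2000 * 55 * 10

110.0000 mm


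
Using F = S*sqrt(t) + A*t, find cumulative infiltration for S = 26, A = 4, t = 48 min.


F = S*sqrt(t) + A*t
F = 26*sqrt(48) + 4*48
F = 26*6.928203 + 192

372.1333 mm


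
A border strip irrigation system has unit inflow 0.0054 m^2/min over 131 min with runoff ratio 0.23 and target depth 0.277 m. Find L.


L = q*t/((1+r)*Z)
L = 0.0054*131/((1+0.23)*0.277)
L = 0.7074/0.34071

2.0763 m


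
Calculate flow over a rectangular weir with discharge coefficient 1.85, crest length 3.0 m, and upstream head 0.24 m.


Q = C * L * H^(3/2) = 1.85 * 3.0 * 0.24^1.5 = 1.85 * 3.0 * 0.117576

0.6525 m^3/s


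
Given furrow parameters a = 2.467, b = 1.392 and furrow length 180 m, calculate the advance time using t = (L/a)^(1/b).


t = (L/a)^(1/b)
t = (180/2.467)^(1/1.392)
t = 72.963113^(1/1.392)

21.7990 min


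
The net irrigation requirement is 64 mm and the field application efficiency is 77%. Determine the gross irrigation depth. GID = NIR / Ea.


Ea = 77% = 0.77
GID = NIR / Ea = 64 / 0.77 = 83.1169 mm

83.1169 mm


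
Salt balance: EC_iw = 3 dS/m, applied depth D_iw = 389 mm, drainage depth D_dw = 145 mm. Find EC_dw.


EC_dw = EC_iw * D_iw / D_dw
EC_dw = 3 * 389 / 145
EC_dw = 1167 / 145

8.0483 dS/m


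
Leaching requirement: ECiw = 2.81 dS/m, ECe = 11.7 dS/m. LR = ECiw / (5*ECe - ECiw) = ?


LR = ECiw / (5*ECe - ECiw)
LR = 2.81 / (5*11.7 - 2.81)
LR = 2.81 / 55.6900

0.0505


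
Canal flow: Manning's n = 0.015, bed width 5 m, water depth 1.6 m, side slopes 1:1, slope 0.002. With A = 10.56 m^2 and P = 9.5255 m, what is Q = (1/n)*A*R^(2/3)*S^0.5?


R = A/P = 10.56/9.5255 = 1.108603
Q = (1/0.015) * 10.56 * 1.108603^(2/3) * 0.002^0.5

33.7239 m^3/s


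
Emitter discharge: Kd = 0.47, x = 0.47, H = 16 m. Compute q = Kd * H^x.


q = Kd * H^x = 0.47 * 16^0.47 = 0.47 * 3.680751

1.7300 L/h


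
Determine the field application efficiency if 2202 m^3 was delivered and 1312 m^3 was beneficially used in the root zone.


Ea = V_root / V_field * 100 = 1312 / 2202 * 100 = 59.5822%

59.5822 %


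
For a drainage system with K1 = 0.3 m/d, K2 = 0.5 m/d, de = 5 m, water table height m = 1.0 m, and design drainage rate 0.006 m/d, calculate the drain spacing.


S^2 = 8*K2*de*m/q + 4*K1*m^2/q
S^2 = 8*0.5*5*1.0/0.006 + 4*0.3*1.0^2/0.006
S = sqrt(3533.3333)

59.4418 m


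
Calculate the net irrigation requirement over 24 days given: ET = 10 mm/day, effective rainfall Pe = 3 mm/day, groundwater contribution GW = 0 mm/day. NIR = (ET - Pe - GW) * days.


Daily deficit = ET - Pe - GW = 10 - 3 - 0 = 7 mm/day
NIR = 7 * 24 = 168 mm

168.0000 mm


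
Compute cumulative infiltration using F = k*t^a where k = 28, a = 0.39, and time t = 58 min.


F = k * t^a = 28 * 58^0.39
F = 28 * 4.872332

136.4253 mm


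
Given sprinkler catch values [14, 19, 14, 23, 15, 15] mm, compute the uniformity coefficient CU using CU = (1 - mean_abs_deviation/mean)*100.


mean = 16.666667 mm
MAD = 2.888889 mm
CU = (1 - 2.888889/16.666667)*100

82.6667 %


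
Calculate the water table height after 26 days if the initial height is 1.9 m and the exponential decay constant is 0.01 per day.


m = m0 * exp(-k*t)
m = 1.9 * exp(-0.01 * 26)
m = 1.9 * exp(-0.2600)

1.4650 m


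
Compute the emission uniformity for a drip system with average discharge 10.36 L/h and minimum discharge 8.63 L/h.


EU = (q_min/q_avg)*100 = (8.63/10.36)*100 = 83.3012%

83.3012 %


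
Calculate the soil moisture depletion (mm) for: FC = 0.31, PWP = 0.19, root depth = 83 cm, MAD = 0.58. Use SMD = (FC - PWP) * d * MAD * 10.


SMD = (FC - PWP) * d * MAD * 10
SMD = (0.31 - 0.19) * 83 * 0.58 * 10
SMD = 0.1200 * 83 * 0.58 * 10

57.7680 mm


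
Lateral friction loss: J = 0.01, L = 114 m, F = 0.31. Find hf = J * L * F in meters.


hf = J * L * F = 0.01 * 114 * 0.31 = 0.3534 m

0.3534 m


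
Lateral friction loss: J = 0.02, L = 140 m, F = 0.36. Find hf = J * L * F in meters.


hf = J * L * F = 0.02 * 140 * 0.36 = 1.0080 m

1.0080 m


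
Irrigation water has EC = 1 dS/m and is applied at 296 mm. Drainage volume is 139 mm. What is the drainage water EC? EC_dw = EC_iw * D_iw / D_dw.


EC_dw = EC_iw * D_iw / D_dw
EC_dw = 1 * 296 / 139
EC_dw = 296 / 139

2.1295 dS/m


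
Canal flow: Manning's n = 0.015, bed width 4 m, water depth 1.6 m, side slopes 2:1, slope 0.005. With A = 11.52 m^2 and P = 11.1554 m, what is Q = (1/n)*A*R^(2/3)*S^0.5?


R = A/P = 11.52/11.1554 = 1.032684
Q = (1/0.015) * 11.52 * 1.032684^(2/3) * 0.005^0.5

55.4827 m^3/s


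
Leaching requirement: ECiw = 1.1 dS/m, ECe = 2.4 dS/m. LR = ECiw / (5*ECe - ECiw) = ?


LR = ECiw / (5*ECe - ECiw)
LR = 1.1 / (5*2.4 - 1.1)
LR = 1.1 / 10.9000

0.1009


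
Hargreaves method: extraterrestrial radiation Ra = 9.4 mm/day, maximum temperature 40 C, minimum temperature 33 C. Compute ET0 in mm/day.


Tmean = (Tmax + Tmin)/2 = (40 + 33)/2 = 36.5
ET0 = 0.0023 * 9.4 * (36.5 + 17.8) * sqrt(40 - 33)
ET0 = 0.0023 * 9.4 * 54.3 * 2.645751

3.1060 mm/day


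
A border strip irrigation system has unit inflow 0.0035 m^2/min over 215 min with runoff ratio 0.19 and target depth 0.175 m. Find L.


L = q*t/((1+r)*Z)
L = 0.0035*215/((1+0.19)*0.175)
L = 0.7525/0.20825

3.6134 m


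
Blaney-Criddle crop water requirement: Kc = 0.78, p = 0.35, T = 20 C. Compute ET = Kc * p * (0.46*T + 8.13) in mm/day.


ET = Kc * p * (0.46*T + 8.13)
ET = 0.78 * 0.35 * (0.46*20 + 8.13)
ET = 0.78 * 0.35 * 17.3300

4.7311 mm/day


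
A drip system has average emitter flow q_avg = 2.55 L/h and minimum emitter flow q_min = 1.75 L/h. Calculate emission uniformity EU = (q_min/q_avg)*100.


EU = (q_min/q_avg)*100 = (1.75/2.55)*100 = 68.6275%

68.6275 %


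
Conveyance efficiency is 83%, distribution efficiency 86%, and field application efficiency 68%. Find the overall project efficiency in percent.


Ec = 0.83, Eb = 0.86, Ea = 0.68
E = 0.83 * 0.86 * 0.68 * 100 = 48.5384%

48.5384 %


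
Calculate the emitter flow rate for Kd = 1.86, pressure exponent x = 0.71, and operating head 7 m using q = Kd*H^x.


q = Kd * H^x = 1.86 * 7^0.71 = 1.86 * 3.981251

7.4051 L/h


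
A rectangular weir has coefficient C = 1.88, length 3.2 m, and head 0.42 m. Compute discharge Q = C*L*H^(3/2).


Q = C * L * H^(3/2) = 1.88 * 3.2 * 0.42^1.5 = 1.88 * 3.2 * 0.272191

1.6375 m^3/s


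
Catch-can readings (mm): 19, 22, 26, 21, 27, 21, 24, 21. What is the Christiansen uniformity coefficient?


mean = 22.625000 mm
MAD = 2.281250 mm
CU = (1 - 2.281250/22.625000)*100

89.9171 %


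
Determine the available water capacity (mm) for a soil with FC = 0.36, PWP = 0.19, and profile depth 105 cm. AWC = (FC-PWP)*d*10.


AWC = (FC - PWP) * d * 10
AWC = (0.36 - 0.19) * 105 * 10
AWC = 0.1700 * 105 * 10

178.5000 mm


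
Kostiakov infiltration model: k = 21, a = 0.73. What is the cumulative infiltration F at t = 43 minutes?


F = k * t^a = 21 * 43^0.73
F = 21 * 15.575140

327.0779 mm


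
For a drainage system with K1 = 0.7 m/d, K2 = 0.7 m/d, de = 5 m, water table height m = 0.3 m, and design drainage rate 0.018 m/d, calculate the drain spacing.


S^2 = 8*K2*de*m/q + 4*K1*m^2/q
S^2 = 8*0.7*5*0.3/0.018 + 4*0.7*0.3^2/0.018
S = sqrt(480.6667)

21.9241 m


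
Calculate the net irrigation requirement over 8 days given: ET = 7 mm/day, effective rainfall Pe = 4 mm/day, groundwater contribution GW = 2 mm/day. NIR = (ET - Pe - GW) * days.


Daily deficit = ET - Pe - GW = 7 - 4 - 2 = 1 mm/day
NIR = 1 * 8 = 8 mm

8.0000 mm


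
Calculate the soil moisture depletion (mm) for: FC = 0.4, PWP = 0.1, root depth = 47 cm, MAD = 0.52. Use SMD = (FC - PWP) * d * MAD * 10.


SMD = (FC - PWP) * d * MAD * 10
SMD = (0.4 - 0.1) * 47 * 0.52 * 10
SMD = 0.3000 * 47 * 0.52 * 10

73.3200 mm


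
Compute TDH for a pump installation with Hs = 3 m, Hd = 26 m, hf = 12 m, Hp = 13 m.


TDH = Hs + Hd + hf + Hp = 3 + 26 + 12 + 13 = 54

54 m


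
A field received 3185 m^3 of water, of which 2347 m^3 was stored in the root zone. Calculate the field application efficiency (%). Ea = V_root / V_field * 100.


Ea = V_root / V_field * 100 = 2347 / 3185 * 100 = 73.6892%

73.6892 %


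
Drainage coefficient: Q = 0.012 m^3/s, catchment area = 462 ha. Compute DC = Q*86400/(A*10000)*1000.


DC = Q * 86400 / (A * 10000) * 1000
DC = 0.012 * 86400 / (462 * 10000) * 1000
DC = 1036800.0000 / 4620000

0.2244 mm/day


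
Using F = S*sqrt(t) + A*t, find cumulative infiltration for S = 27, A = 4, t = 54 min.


F = S*sqrt(t) + A*t
F = 27*sqrt(54) + 4*54
F = 27*7.348469 + 216

414.4087 mm


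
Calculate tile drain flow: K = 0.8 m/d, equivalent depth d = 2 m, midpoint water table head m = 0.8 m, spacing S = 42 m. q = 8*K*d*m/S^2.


q = 8*K*d*m/S^2
q = 8*0.8*2*0.8/42^2
q = 10.2400 / 1764

0.0058 m/d


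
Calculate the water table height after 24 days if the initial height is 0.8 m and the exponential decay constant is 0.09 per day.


m = m0 * exp(-k*t)
m = 0.8 * exp(-0.09 * 24)
m = 0.8 * exp(-2.1600)

0.0923 m


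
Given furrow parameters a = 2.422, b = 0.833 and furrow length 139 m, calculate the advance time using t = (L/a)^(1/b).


t = (L/a)^(1/b)
t = (139/2.422)^(1/0.833)
t = 57.390586^(1/0.833)

129.2568 min


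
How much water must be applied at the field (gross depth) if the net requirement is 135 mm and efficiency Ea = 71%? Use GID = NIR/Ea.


Ea = 71% = 0.71
GID = NIR / Ea = 135 / 0.71 = 190.1408 mm

190.1408 mm


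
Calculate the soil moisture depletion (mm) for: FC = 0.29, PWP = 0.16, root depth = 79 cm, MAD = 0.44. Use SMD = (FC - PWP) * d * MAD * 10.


SMD = (FC - PWP) * d * MAD * 10
SMD = (0.29 - 0.16) * 79 * 0.44 * 10
SMD = 0.1300 * 79 * 0.44 * 10

45.1880 mm


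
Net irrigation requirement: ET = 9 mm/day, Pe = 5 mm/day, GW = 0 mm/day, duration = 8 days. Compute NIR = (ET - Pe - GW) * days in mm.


Daily deficit = ET - Pe - GW = 9 - 5 - 0 = 4 mm/day
NIR = 4 * 8 = 32 mm

32.0000 mm


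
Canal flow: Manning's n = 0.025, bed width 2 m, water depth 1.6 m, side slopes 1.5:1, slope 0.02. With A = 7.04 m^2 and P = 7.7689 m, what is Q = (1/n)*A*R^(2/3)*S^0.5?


R = A/P = 7.04/7.7689 = 0.906177
Q = (1/0.025) * 7.04 * 0.906177^(2/3) * 0.02^0.5

37.2926 m^3/s


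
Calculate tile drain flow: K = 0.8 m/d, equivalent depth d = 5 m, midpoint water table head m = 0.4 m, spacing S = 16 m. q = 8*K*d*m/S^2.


q = 8*K*d*m/S^2
q = 8*0.8*5*0.4/16^2
q = 12.8000 / 256

0.0500 m/d


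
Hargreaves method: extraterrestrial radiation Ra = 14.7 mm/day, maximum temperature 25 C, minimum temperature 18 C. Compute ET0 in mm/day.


Tmean = (Tmax + Tmin)/2 = (25 + 18)/2 = 21.5
ET0 = 0.0023 * 14.7 * (21.5 + 17.8) * sqrt(25 - 18)
ET0 = 0.0023 * 14.7 * 39.3 * 2.645751

3.5155 mm/day


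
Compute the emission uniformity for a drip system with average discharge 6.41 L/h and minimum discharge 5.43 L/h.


EU = (q_min/q_avg)*100 = (5.43/6.41)*100 = 84.7114%

84.7114 %


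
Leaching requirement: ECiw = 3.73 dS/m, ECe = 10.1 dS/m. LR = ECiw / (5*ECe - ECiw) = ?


LR = ECiw / (5*ECe - ECiw)
LR = 3.73 / (5*10.1 - 3.73)
LR = 3.73 / 46.7700

0.0798


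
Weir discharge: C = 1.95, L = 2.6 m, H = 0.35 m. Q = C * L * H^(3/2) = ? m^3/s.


Q = C * L * H^(3/2) = 1.95 * 2.6 * 0.35^1.5 = 1.95 * 2.6 * 0.207063

1.0498 m^3/s


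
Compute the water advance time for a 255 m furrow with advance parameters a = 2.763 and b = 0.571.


t = (L/a)^(1/b)
t = (255/2.763)^(1/0.571)
t = 92.290988^(1/0.571)

2764.4579 min


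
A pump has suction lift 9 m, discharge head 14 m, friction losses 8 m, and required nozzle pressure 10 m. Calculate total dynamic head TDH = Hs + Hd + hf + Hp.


TDH = Hs + Hd + hf + Hp = 9 + 14 + 8 + 10 = 41

41 m


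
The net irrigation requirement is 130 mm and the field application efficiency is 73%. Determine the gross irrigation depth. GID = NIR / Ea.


Ea = 73% = 0.73
GID = NIR / Ea = 130 / 0.73 = 178.0822 mm

178.0822 mm


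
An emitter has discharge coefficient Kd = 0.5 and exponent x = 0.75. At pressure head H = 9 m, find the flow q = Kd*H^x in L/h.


q = Kd * H^x = 0.5 * 9^0.75 = 0.5 * 5.196152

2.5981 L/h


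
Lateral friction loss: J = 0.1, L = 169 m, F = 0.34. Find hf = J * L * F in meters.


hf = J * L * F = 0.1 * 169 * 0.34 = 5.7460 m

5.7460 m


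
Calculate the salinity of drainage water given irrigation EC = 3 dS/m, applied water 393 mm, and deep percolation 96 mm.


EC_dw = EC_iw * D_iw / D_dw
EC_dw = 3 * 393 / 96
EC_dw = 1179 / 96

12.2812 dS/m


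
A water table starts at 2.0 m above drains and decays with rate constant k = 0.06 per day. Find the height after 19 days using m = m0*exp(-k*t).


m = m0 * exp(-k*t)
m = 2.0 * exp(-0.06 * 19)
m = 2.0 * exp(-1.1400)

0.6396 m


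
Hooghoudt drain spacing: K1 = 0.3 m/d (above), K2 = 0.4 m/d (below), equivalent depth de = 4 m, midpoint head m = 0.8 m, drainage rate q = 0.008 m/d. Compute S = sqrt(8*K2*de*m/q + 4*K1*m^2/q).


S^2 = 8*K2*de*m/q + 4*K1*m^2/q
S^2 = 8*0.4*4*0.8/0.008 + 4*0.3*0.8^2/0.008
S = sqrt(1376.0000)

37.0945 m


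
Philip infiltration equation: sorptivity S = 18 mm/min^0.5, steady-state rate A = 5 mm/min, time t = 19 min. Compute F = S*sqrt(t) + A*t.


F = S*sqrt(t) + A*t
F = 18*sqrt(19) + 5*19
F = 18*4.358899 + 95

173.4602 mm


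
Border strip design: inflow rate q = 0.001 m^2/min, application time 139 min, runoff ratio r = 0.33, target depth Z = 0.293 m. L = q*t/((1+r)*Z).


L = q*t/((1+r)*Z)
L = 0.001*139/((1+0.33)*0.293)
L = 0.139/0.38969

0.3567 m


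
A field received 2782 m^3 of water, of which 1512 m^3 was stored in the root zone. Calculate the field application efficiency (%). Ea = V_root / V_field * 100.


Ea = V_root / V_field * 100 = 1512 / 2782 * 100 = 54.3494%

54.3494 %


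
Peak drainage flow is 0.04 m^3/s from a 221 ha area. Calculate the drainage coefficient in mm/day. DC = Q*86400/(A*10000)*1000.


DC = Q * 86400 / (A * 10000) * 1000
DC = 0.04 * 86400 / (221 * 10000) * 1000
DC = 3456000.0000 / 2210000

1.5638 mm/day


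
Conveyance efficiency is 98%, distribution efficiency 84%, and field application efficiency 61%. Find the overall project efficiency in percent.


Ec = 0.98, Eb = 0.84, Ea = 0.61
E = 0.98 * 0.84 * 0.61 * 100 = 50.2152%

50.2152 %


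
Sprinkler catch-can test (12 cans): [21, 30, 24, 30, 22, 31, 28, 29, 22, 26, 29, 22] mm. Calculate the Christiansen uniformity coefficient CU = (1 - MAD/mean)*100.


mean = 26.166667 mm
MAD = 3.333333 mm
CU = (1 - 3.333333/26.166667)*100

87.2611 %


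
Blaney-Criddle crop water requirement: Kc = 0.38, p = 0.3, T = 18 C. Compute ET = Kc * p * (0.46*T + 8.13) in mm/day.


ET = Kc * p * (0.46*T + 8.13)
ET = 0.38 * 0.3 * (0.46*18 + 8.13)
ET = 0.38 * 0.3 * 16.4100

1.8707 mm/day


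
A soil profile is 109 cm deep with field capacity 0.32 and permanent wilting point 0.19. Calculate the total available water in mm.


AWC = (FC - PWP) * d * 10
AWC = (0.32 - 0.19) * 109 * 10
AWC = 0.1300 * 109 * 10

141.7000 mm


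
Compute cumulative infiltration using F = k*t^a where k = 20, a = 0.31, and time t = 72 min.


F = k * t^a = 20 * 72^0.31
F = 20 * 3.765070

75.3014 mm


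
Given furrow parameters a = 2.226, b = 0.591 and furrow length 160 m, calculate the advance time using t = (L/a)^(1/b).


t = (L/a)^(1/b)
t = (160/2.226)^(1/0.591)
t = 71.877808^(1/0.591)

1384.9893 min


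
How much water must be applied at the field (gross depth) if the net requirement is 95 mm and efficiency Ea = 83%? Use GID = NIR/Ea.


Ea = 83% = 0.83
GID = NIR / Ea = 95 / 0.83 = 114.4578 mm

114.4578 mm


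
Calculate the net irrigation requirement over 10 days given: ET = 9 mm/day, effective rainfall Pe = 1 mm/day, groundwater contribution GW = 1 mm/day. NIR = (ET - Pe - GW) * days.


Daily deficit = ET - Pe - GW = 9 - 1 - 1 = 7 mm/day
NIR = 7 * 10 = 70 mm

70.0000 mm


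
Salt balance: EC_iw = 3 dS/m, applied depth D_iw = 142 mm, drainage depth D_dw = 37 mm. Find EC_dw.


EC_dw = EC_iw * D_iw / D_dw
EC_dw = 3 * 142 / 37
EC_dw = 426 / 37

11.5135 dS/m


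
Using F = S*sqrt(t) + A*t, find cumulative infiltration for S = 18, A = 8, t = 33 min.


F = S*sqrt(t) + A*t
F = 18*sqrt(33) + 8*33
F = 18*5.744563 + 264

367.4021 mm


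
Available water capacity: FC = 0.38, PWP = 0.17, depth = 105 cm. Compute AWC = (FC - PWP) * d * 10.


AWC = (FC - PWP) * d * 10
AWC = (0.38 - 0.17) * 105 * 10
AWC = 0.2100 * 105 * 10

220.5000 mm


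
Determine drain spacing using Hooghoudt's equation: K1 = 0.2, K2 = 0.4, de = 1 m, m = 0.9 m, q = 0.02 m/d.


S^2 = 8*K2*de*m/q + 4*K1*m^2/q
S^2 = 8*0.4*1*0.9/0.02 + 4*0.2*0.9^2/0.02
S = sqrt(176.4000)

13.2816 m


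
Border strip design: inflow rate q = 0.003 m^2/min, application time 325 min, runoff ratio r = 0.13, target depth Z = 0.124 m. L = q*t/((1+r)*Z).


L = q*t/((1+r)*Z)
L = 0.003*325/((1+0.13)*0.124)
L = 0.975/0.14012

6.9583 m


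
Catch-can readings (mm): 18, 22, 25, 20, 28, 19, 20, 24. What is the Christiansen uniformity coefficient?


mean = 22.000000 mm
MAD = 2.750000 mm
CU = (1 - 2.750000/22.000000)*100

87.5000 %


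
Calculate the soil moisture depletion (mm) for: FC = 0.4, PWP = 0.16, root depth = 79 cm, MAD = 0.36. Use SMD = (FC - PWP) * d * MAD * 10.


SMD = (FC - PWP) * d * MAD * 10
SMD = (0.4 - 0.16) * 79 * 0.36 * 10
SMD = 0.2400 * 79 * 0.36 * 10

68.2560 mm


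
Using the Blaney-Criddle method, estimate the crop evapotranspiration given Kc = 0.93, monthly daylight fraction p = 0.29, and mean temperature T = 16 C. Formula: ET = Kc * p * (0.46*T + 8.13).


ET = Kc * p * (0.46*T + 8.13)
ET = 0.93 * 0.29 * (0.46*16 + 8.13)
ET = 0.93 * 0.29 * 15.4900

4.1777 mm/day


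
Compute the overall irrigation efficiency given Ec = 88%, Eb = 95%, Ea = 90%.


Ec = 0.88, Eb = 0.95, Ea = 0.9
E = 0.88 * 0.95 * 0.9 * 100 = 75.2400%

75.2400 %


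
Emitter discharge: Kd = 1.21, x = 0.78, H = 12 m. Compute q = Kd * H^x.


q = Kd * H^x = 1.21 * 12^0.78 = 1.21 * 6.946425

8.4052 L/h


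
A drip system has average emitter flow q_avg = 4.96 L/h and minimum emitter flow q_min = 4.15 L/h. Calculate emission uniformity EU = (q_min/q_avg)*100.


EU = (q_min/q_avg)*100 = (4.15/4.96)*100 = 83.6694%

83.6694 %


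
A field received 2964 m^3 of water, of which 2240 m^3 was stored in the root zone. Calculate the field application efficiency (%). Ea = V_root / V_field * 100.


Ea = V_root / V_field * 100 = 2240 / 2964 * 100 = 75.5735%

75.5735 %


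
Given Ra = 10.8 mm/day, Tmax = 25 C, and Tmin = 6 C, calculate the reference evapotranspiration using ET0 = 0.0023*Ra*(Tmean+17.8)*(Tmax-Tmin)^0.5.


Tmean = (Tmax + Tmin)/2 = (25 + 6)/2 = 15.5
ET0 = 0.0023 * 10.8 * (15.5 + 17.8) * sqrt(25 - 6)
ET0 = 0.0023 * 10.8 * 33.3 * 4.358899

3.6056 mm/day


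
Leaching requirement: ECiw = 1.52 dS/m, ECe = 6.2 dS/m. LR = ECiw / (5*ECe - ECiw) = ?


LR = ECiw / (5*ECe - ECiw)
LR = 1.52 / (5*6.2 - 1.52)
LR = 1.52 / 29.4800

0.0516


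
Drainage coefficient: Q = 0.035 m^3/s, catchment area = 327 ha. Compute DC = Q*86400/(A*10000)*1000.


DC = Q * 86400 / (A * 10000) * 1000
DC = 0.035 * 86400 / (327 * 10000) * 1000
DC = 3024000.0000 / 3270000

0.9248 mm/day


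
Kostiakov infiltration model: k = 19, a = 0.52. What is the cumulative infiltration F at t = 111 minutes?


F = k * t^a = 19 * 111^0.52
F = 19 * 11.576251

219.9488 mm


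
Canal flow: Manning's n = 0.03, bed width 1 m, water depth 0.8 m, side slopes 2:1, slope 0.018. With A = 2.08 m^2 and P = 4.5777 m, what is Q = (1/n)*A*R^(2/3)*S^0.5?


R = A/P = 2.08/4.5777 = 0.454377
Q = (1/0.03) * 2.08 * 0.454377^(2/3) * 0.018^0.5

5.4978 m^3/s


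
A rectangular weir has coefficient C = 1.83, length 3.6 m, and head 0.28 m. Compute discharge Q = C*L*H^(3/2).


Q = C * L * H^(3/2) = 1.83 * 3.6 * 0.28^1.5 = 1.83 * 3.6 * 0.148162

0.9761 m^3/s


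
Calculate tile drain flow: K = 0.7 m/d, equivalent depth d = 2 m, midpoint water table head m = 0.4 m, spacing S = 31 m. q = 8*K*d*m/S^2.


q = 8*K*d*m/S^2
q = 8*0.7*2*0.4/31^2
q = 4.4800 / 961

0.0047 m/d
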